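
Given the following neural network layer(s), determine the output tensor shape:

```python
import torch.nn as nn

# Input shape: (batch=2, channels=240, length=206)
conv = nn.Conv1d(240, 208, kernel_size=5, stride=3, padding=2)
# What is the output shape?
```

Input: (2, 240, 206) -> Output: (2, 208, 69)

Answer: (2, 208, 69)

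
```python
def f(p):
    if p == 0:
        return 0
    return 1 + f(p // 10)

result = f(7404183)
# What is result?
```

Count of digits of 7404183: 7

Answer: 7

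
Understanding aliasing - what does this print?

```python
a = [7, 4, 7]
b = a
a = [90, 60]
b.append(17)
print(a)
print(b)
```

Key concept: rebinding vs mutation: a is rebound to a new list, b still points at the original.
Step by step:
`a = [7, 4, 7]` → a = [7, 4, 7]
`b = a` → b = [7, 4, 7] (same object as a)
`a = [90, 60]` → a = [90, 60]
`b.append(17)` → b = [7, 4, 7, 17]
`print(a)` → prints [90, 60]
`print(b)` → prints [7, 4, 7, 17]

Answer:
[90, 60]
[7, 4, 7, 17]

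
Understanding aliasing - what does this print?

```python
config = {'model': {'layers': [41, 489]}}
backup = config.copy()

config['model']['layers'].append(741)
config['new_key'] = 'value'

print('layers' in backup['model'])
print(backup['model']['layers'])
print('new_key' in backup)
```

Key concept: shallow copy gotcha with nested dict.
Step by step:
`config = {'model': {'layers': [41, 489]}}` → config = {'model': {'layers': [41, 489]}}
`backup = config.copy()` → backup = {'model': {'layers': [41, 489]}}
`config['model']['layers'].append(741)` → config = {'model': {'layers': [41, 489, 741]}}; backup = {'model': {'layers': [41, 489, 741]}}
`config['new_key'] = 'value'` → config = {'model': {'layers': [41, 489, 741]}, 'new_key': 'value'}
`print('layers' in backup['model'])` → prints True
`print(backup['model']['layers'])` → prints [41, 489, 741]
`print('new_key' in backup)` → prints False

Answer:
True
[41, 489, 741]
False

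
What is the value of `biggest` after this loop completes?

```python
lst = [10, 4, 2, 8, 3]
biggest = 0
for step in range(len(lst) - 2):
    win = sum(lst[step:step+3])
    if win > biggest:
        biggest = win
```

Max sum of 3-element window in [10, 4, 2, 8, 3]
`biggest` takes the values: 0 → 16

Answer: 16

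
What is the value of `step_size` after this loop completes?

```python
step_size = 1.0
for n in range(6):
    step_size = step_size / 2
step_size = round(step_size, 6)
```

Halving LR 6 times: 1 / 2^6
`step_size` takes the values: 1.0 → 0.5 → 0.25 → 0.125 → 0.0625 → 0.03125 → 0.015625

Answer: 0.015625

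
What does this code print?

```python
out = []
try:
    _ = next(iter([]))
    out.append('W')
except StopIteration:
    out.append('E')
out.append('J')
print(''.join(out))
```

Execution trace: 'E' (except StopIteration) → 'J' (after the try/except). Output: EJ

Answer: EJ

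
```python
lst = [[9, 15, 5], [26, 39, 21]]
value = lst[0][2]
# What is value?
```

Trace:
`lst = [[9, 15, 5], [26, 39, 21]]` → lst = [[9, 15, 5], [26, 39, 21]]
`value = lst[0][2]` → value = 5
So value = 5

Answer: 5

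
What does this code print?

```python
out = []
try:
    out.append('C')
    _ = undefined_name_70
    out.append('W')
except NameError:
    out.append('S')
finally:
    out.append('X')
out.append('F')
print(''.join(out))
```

Execution trace: 'C' (try body) → 'S' (except NameError) → 'X' (finally) → 'F' (after the try/except). Output: CSXF

Answer: CSXF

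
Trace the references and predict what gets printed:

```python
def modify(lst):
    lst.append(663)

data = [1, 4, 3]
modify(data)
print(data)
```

Key concept: function modifies passed list.
Step by step:
`data = [1, 4, 3]` → data = [1, 4, 3]
`modify(data)` → data = [1, 4, 3, 663]
`print(data)` → prints [1, 4, 3, 663]

Answer: [1, 4, 3, 663]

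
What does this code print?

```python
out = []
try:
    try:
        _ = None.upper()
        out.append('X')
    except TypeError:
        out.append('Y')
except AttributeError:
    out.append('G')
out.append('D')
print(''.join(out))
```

Execution trace: 'G' (outer except AttributeError) → 'D' (after the try/except). Output: GD

Answer: GD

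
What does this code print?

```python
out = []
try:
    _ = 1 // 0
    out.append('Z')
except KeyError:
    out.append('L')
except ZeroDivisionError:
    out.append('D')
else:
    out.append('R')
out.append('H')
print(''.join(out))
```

Execution trace: 'D' (except ZeroDivisionError) → 'H' (after the try/except). Output: DH

Answer: DH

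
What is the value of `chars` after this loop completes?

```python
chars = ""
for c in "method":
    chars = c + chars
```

Reverse 'method'
`chars` takes the values: "" → "m" → "em" → "tem" → "htem" → "ohtem" → "dohtem"

Answer: "dohtem"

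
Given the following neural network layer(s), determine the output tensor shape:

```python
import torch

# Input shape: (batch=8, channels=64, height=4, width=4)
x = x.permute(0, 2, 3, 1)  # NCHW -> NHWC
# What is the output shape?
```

Input: (8, 64, 4, 4) -> Output: (8, 4, 4, 64)

Answer: (8, 4, 4, 64)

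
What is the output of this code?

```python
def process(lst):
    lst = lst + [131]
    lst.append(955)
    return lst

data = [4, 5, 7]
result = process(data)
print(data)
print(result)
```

Key concept: rebinding parameter vs mutation.
Step by step:
`data = [4, 5, 7]` → data = [4, 5, 7]
`result = process(data)` → result = [4, 5, 7, 131, 955]
`print(data)` → prints [4, 5, 7]
`print(result)` → prints [4, 5, 7, 131, 955]

Answer:
[4, 5, 7]
[4, 5, 7, 131, 955]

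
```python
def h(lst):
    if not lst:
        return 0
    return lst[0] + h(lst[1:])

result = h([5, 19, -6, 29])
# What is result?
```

5 + 19 + (-6) + 29 + 0 = 47

Answer: 47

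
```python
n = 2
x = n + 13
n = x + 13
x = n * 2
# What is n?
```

Trace:
`n = 2` → n = 2
`x = n + 13` → x = 15
`n = x + 13` → n = 28
`x = n * 2` → x = 56
So n = 28

Answer: 28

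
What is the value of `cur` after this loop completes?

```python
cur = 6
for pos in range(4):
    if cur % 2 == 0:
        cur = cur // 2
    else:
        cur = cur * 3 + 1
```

Collatz-style transformation from 6
`cur` takes the values: 6 → 3 → 10 → 5 → 16

Answer: 16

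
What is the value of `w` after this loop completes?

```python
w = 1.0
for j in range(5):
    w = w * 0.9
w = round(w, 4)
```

Exponential decay: 1.0 * 0.9^5
`w` takes the values: 1.0 → 0.9 → 0.81 → 0.729 → 0.6561 → 0.59049 → 0.5905

Answer: 0.5905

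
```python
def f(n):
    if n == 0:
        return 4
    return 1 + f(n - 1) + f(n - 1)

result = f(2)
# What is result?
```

f(n) = 1 + 2·f(n-1), f(0)=4. Closed form: (4+1)·2^2 - 1 = 19.

Answer: 19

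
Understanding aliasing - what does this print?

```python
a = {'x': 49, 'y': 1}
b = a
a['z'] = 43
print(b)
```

Key concept: dict aliasing.
Step by step:
`a = {'x': 49, 'y': 1}` → a = {'x': 49, 'y': 1}
`b = a` → b = {'x': 49, 'y': 1} (same object as a)
`a['z'] = 43` → a = {'x': 49, 'y': 1, 'z': 43} (same object as b); b = {'x': 49, 'y': 1, 'z': 43} (same object as a)
`print(b)` → prints {'x': 49, 'y': 1, 'z': 43}

Answer: {'x': 49, 'y': 1, 'z': 43}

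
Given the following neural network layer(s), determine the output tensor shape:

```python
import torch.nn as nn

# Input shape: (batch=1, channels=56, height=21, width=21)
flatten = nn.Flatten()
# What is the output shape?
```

Input: (1, 56, 21, 21) -> Output: (1, 24696)

Answer: (1, 24696)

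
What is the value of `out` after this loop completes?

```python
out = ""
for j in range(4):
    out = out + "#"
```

Repeat '#' 4 times
`out` takes the values: "" → "#" → "##" → "###" → "####"

Answer: "####"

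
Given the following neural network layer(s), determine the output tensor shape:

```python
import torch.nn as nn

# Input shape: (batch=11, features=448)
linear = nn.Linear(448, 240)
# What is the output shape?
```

Input: (11, 448) -> Output: (11, 240)

Answer: (11, 240)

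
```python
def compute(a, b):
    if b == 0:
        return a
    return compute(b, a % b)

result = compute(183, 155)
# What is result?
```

compute(183, 155) -> compute(155, 28) -> compute(28, 15) -> compute(15, 13) -> compute(13, 2) -> compute(2, 1) -> compute(1, 0) -> 1

Answer: 1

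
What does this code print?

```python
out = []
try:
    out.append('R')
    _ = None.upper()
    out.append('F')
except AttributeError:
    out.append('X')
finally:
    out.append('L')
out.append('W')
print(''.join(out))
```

Execution trace: 'R' (try body) → 'X' (except AttributeError) → 'L' (finally) → 'W' (after the try/except). Output: RXLW

Answer: RXLW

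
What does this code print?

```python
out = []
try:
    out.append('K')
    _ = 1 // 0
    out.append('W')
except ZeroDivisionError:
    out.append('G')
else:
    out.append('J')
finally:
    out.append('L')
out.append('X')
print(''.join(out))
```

Execution trace: 'K' (try body) → 'G' (except ZeroDivisionError) → 'L' (finally) → 'X' (after the try/except). Output: KGLX

Answer: KGLX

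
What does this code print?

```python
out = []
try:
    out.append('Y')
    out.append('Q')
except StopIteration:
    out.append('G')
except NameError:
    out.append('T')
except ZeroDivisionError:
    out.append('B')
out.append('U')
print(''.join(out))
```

Execution trace: 'Y' (try body) → 'Q' (try body, no exception) → 'U' (after the try/except). Output: YQU

Answer: YQU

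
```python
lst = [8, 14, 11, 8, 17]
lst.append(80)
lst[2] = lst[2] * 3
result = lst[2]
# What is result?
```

Trace:
`lst = [8, 14, 11, 8, 17]` → lst = [8, 14, 11, 8, 17]
`lst.append(80)` → lst = [8, 14, 11, 8, 17, 80]
`lst[2] = lst[2] * 3` → lst = [8, 14, 33, 8, 17, 80]
`result = lst[2]` → result = 33
So result = 33

Answer: 33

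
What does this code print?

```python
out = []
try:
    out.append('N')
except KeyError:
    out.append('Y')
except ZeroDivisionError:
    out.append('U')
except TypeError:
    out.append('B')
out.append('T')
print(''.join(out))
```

Execution trace: 'N' (try body, no exception) → 'T' (after the try/except). Output: NT

Answer: NT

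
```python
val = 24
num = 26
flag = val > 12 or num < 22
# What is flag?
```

Trace:
`val = 24` → val = 24
`num = 26` → num = 26
`flag = val > 12 or num < 22` → flag = True
So flag = True

Answer: True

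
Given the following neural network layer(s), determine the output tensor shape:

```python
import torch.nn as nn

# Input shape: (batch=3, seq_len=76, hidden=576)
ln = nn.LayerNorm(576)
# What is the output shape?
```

Input: (3, 76, 576) -> Output: (3, 76, 576)

Answer: (3, 76, 576)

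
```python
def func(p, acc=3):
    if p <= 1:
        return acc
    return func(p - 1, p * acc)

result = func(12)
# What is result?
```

Accumulator trace (n, acc): (12, 3) -> (11, 36) -> (10, 396) -> (9, 3960) -> (8, 35640) -> (7, 285120) -> (6, 1995840) -> (5, 11975040) -> (4, 59875200) -> (3, 239500800) -> (2, 718502400) -> (1, 1437004800) -> return 1437004800

Answer: 1437004800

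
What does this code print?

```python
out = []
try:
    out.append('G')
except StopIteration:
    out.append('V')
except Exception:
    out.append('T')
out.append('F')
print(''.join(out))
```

Execution trace: 'G' (try body, no exception) → 'F' (after the try/except). Output: GF

Answer: GF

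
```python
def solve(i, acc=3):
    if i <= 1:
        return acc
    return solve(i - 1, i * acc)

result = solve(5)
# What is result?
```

Accumulator trace (n, acc): (5, 3) -> (4, 15) -> (3, 60) -> (2, 180) -> (1, 360) -> return 360

Answer: 360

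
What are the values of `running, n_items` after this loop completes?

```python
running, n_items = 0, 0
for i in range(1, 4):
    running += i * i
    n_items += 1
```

Sum of squares and count
`running, n_items` takes the values: (0, 0) → (1, 0) → (1, 1) → (5, 1) → (5, 2) → (14, 2) → (14, 3)

Answer: 14, 3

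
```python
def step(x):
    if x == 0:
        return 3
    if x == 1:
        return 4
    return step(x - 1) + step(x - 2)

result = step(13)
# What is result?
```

Build up from base cases: step(0)=3, step(1)=4, step(2)=7, step(3)=11, step(4)=18, step(5)=29, step(6)=47, ..., step(13)=1364

Answer: 1364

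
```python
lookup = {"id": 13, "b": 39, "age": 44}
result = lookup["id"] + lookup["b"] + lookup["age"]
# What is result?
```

Trace:
`lookup = {"id": 13, "b": 39, "age": 44}` → lookup = {'id': 13, 'b': 39, 'age': 44}
`result = lookup["id"] + lookup["b"] + lookup["age"]` → result = 96
So result = 96

Answer: 96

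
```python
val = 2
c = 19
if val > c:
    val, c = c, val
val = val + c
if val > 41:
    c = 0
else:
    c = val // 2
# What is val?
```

Trace:
`val = 2` → val = 2
`c = 19` → c = 19
`if val > c: ...` → val > c is False → no variable changes
`val = val + c` → val = 21
`if val > 41: ...` → val > 41 is False, take else branch → c = 10
So val = 21

Answer: 21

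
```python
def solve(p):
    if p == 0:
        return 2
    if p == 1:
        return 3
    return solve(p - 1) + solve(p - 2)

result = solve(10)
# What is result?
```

Build up from base cases: solve(0)=2, solve(1)=3, solve(2)=5, solve(3)=8, solve(4)=13, solve(5)=21, solve(6)=34, ..., solve(10)=233

Answer: 233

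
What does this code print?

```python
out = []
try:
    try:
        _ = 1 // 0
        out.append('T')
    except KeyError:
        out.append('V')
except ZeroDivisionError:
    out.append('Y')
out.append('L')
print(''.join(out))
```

Execution trace: 'Y' (outer except ZeroDivisionError) → 'L' (after the try/except). Output: YL

Answer: YL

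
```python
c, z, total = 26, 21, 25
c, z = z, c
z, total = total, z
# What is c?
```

Trace:
`c, z, total = 26, 21, 25` → c = 26; z = 21; total = 25
`c, z = z, c` → c = 21; z = 26
`z, total = total, z` → z = 25; total = 26
So c = 21

Answer: 21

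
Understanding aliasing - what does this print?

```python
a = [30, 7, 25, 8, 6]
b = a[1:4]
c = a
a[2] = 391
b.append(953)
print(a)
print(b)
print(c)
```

Key concept: slice vs alias.
Step by step:
`a = [30, 7, 25, 8, 6]` → a = [30, 7, 25, 8, 6]
`b = a[1:4]` → b = [7, 25, 8]
`c = a` → c = [30, 7, 25, 8, 6] (same object as a)
`a[2] = 391` → a = [30, 7, 391, 8, 6] (same object as c); c = [30, 7, 391, 8, 6] (same object as a)
`b.append(953)` → b = [7, 25, 8, 953]
`print(a)` → prints [30, 7, 391, 8, 6]
`print(b)` → prints [7, 25, 8, 953]
`print(c)` → prints [30, 7, 391, 8, 6]

Answer:
[30, 7, 391, 8, 6]
[7, 25, 8, 953]
[30, 7, 391, 8, 6]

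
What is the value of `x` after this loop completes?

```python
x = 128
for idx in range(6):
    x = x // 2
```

Halve 6 times: 128 // 2^6 = 2
`x` takes the values: 128 → 64 → 32 → 16 → 8 → 4 → 2

Answer: 2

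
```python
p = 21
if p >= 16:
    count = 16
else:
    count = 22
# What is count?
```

Trace:
`p = 21` → p = 21
`if p >= 16: ...` → p >= 16 is True → count = 16
So count = 16

Answer: 16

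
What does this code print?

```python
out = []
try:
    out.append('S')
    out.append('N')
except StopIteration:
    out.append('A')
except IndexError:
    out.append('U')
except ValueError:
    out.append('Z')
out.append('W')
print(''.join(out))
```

Execution trace: 'S' (try body) → 'N' (try body, no exception) → 'W' (after the try/except). Output: SNW

Answer: SNW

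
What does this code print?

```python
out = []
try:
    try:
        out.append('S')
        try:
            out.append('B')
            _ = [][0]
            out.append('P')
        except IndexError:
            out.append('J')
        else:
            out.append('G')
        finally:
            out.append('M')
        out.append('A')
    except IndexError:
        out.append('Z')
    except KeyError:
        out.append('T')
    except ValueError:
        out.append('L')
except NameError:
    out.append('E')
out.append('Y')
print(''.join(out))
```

Execution trace: 'S' (try body) → 'B' (inner try body) → 'J' (inner except IndexError) → 'M' (inner finally) → 'A' (try body, no exception) → 'Y' (after the try/except). Output: SBJMAY

Answer: SBJMAY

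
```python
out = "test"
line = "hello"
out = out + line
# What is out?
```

Trace:
`out = "test"` → out = 'test'
`line = "hello"` → line = 'hello'
`out = out + line` → out = 'testhello'
So out = 'testhello'

Answer: 'testhello'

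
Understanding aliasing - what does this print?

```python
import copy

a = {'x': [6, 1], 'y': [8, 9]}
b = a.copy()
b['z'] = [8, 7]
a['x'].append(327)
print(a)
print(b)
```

Key concept: shallow copy of dict with mutable values.
Step by step:
`a = {'x': [6, 1], 'y': [8, 9]}` → a = {'x': [6, 1], 'y': [8, 9]}
`b = a.copy()` → b = {'x': [6, 1], 'y': [8, 9]}
`b['z'] = [8, 7]` → b = {'x': [6, 1], 'y': [8, 9], 'z': [8, 7]}
`a['x'].append(327)` → a = {'x': [6, 1, 327], 'y': [8, 9]}; b = {'x': [6, 1, 327], 'y': [8, 9], 'z': [8, 7]}
`print(a)` → prints {'x': [6, 1, 327], 'y': [8, 9]}
`print(b)` → prints {'x': [6, 1, 327], 'y': [8, 9], 'z': [8, 7]}

Answer:
{'x': [6, 1, 327], 'y': [8, 9]}
{'x': [6, 1, 327], 'y': [8, 9], 'z': [8, 7]}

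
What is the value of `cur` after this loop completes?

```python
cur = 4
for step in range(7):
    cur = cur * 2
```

Multiply by 2, 7 times: 4 * 2^7 = 512
`cur` takes the values: 4 → 8 → 16 → 32 → 64 → 128 → 256 → 512

Answer: 512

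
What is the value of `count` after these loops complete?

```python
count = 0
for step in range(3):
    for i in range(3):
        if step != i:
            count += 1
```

3² - 3 (exclude diagonal)
`count` takes the values: 0 → 1 → 2 → 3 → 4 → 5 → 6

Answer: 6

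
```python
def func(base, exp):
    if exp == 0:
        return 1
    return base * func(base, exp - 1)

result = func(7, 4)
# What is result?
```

func(7, 4) = 7 * 7 * 7 * 7 = 2401

Answer: 2401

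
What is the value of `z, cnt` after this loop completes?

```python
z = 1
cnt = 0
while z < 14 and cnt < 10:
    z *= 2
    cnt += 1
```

Double until >= 14 or 10 iterations
`z, cnt` takes the values: (1, 0) → (2, 0) → (2, 1) → (4, 1) → (4, 2) → (8, 2) → (8, 3) → (16, 3) → (16, 4)

Answer: 16, 4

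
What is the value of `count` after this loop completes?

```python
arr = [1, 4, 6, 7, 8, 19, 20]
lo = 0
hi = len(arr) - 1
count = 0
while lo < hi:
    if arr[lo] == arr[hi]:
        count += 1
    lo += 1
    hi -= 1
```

Count matching pairs from ends
`count` takes the values: 0

Answer: 0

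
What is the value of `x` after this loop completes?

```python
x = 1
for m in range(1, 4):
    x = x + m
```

Start at 1, add 1 through 3
`x` takes the values: 1 → 2 → 4 → 7

Answer: 7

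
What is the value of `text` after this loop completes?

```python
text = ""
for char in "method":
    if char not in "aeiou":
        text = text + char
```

Remove vowels from 'method'
`text` takes the values: "" → "m" → "mt" → "mth" → "mthd"

Answer: "mthd"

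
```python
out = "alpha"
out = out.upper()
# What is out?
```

Trace:
`out = "alpha"` → out = 'alpha'
`out = out.upper()` → out = 'ALPHA'
So out = 'ALPHA'

Answer: 'ALPHA'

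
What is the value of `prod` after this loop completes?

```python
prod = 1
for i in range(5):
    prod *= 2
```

2^5 = 32
`prod` takes the values: 1 → 2 → 4 → 8 → 16 → 32

Answer: 32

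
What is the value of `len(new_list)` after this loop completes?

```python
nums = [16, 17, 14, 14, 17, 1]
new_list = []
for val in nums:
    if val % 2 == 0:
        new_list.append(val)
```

Count even numbers in [16, 17, 14, 14, 17, 1]
`new_list` takes the values: [] → [16] → [16, 14] → [16, 14, 14]
So `len(new_list)` = 3

Answer: 3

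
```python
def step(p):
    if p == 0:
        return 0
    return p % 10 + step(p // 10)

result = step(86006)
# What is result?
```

Sum of digits of 86006: 6 + 0 + 0 + 6 + 8 = 20

Answer: 20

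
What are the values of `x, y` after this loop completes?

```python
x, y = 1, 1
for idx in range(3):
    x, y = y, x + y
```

Fibonacci: after 3 iterations
`x, y` takes the values: (1, 1) → (1, 2) → (2, 3) → (3, 5)

Answer: 3, 5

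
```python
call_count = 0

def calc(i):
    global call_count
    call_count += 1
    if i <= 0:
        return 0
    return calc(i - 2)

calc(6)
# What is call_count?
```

Linear recursion stepping by 2: 4 calls from i=6 down to ≤0.

Answer: 4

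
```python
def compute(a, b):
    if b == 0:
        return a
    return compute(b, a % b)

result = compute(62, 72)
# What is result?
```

compute(62, 72) -> compute(72, 62) -> compute(62, 10) -> compute(10, 2) -> compute(2, 0) -> 2

Answer: 2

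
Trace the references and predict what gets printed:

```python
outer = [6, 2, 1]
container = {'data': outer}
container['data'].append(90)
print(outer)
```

Key concept: dict holds reference to list.
Step by step:
`outer = [6, 2, 1]` → outer = [6, 2, 1]
`container = {'data': outer}` → container = {'data': [6, 2, 1]}
`container['data'].append(90)` → outer = [6, 2, 1, 90]; container = {'data': [6, 2, 1, 90]}
`print(outer)` → prints [6, 2, 1, 90]

Answer: [6, 2, 1, 90]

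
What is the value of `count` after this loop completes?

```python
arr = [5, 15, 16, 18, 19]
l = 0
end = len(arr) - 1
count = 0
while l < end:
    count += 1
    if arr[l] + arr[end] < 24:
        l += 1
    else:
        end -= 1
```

Steps to find pair summing to 24
`count` takes the values: 0 → 1 → 2 → 3 → 4

Answer: 4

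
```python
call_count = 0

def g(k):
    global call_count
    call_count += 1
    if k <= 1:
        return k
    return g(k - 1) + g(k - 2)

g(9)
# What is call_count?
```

Calls(k) = 1 + Calls(k-1) + Calls(k-2); Calls(0)=Calls(1)=1. For k=9 this gives 109.

Answer: 109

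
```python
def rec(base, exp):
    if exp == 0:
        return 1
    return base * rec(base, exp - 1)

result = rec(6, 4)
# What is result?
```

rec(6, 4) = 6 * 6 * 6 * 6 = 1296

Answer: 1296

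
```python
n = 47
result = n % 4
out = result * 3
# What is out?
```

Trace:
`n = 47` → n = 47
`result = n % 4` → result = 3
`out = result * 3` → out = 9
So out = 9

Answer: 9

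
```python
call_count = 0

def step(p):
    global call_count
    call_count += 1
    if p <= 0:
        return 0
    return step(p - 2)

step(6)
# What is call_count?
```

Linear recursion stepping by 2: 4 calls from p=6 down to ≤0.

Answer: 4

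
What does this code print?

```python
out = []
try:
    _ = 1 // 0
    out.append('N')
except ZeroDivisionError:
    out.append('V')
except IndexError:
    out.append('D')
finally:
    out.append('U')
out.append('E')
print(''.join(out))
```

Execution trace: 'V' (except ZeroDivisionError) → 'U' (finally) → 'E' (after the try/except). Output: VUE

Answer: VUE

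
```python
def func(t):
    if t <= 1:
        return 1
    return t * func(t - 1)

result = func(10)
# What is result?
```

func(10) = 10 * 9 * 8 * 7 * 6 * 5 * 4 * 3 * 2 * 1 = 3628800

Answer: 3628800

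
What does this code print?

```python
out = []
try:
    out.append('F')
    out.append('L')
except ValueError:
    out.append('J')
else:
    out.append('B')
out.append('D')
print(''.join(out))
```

Execution trace: 'F' (try body) → 'L' (try body, no exception) → 'B' (else) → 'D' (after the try/except). Output: FLBD

Answer: FLBD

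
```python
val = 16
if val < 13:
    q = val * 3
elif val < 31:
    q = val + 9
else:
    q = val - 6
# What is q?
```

Trace:
`val = 16` → val = 16
`if val < 13: ...` → val < 13 is False, val < 31 is True → q = 25
So q = 25

Answer: 25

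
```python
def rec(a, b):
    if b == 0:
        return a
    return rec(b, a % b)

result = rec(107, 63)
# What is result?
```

rec(107, 63) -> rec(63, 44) -> rec(44, 19) -> rec(19, 6) -> rec(6, 1) -> rec(1, 0) -> 1

Answer: 1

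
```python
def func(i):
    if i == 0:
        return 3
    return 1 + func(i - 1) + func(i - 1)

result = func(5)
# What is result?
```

func(i) = 1 + 2·func(i-1), func(0)=3. Closed form: (3+1)·2^5 - 1 = 127.

Answer: 127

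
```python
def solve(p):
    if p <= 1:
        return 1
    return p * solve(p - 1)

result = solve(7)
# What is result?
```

solve(7) = 7 * 6 * 5 * 4 * 3 * 2 * 1 = 5040

Answer: 5040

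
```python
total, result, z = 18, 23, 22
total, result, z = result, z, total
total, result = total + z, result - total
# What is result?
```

Trace:
`total, result, z = 18, 23, 22` → total = 18; result = 23; z = 22
`total, result, z = result, z, total` → total = 23; result = 22; z = 18
`total, result = total + z, result - total` → total = 41; result = -1
So result = -1

Answer: -1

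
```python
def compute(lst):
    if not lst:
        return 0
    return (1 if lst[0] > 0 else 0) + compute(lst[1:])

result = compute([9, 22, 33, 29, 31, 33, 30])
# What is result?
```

Count of positive elements in [9, 22, 33, 29, 31, 33, 30] = 7

Answer: 7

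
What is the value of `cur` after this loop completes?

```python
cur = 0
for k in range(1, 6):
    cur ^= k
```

XOR of 1 to 5
`cur` takes the values: 0 → 1 → 3 → 0 → 4 → 1

Answer: 1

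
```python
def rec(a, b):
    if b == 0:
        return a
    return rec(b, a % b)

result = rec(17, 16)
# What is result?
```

rec(17, 16) -> rec(16, 1) -> rec(1, 0) -> 1

Answer: 1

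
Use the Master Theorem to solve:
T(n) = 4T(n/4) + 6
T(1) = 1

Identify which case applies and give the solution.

a=4, b=4, f(n)=6. log_4(4) = 1. Since c=0 < 1, Case 1 applies: T(n) = Θ(n^log_b(a)) = O(n).

Answer: O(n) - Case 1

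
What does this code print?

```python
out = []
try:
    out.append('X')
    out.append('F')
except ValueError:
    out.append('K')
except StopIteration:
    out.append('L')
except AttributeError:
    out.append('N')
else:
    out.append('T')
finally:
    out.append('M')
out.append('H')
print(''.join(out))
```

Execution trace: 'X' (try body) → 'F' (try body, no exception) → 'T' (else) → 'M' (finally) → 'H' (after the try/except). Output: XFTMH

Answer: XFTMH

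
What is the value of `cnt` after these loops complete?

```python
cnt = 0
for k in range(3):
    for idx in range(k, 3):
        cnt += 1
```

Upper triangle: 3 + 2 + ... + 1
`cnt` takes the values: 0 → 1 → 2 → 3 → 4 → 5 → 6

Answer: 6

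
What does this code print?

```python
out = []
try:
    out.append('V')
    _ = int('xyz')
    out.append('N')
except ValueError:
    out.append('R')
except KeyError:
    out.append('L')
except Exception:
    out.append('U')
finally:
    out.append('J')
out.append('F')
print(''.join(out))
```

Execution trace: 'V' (try body) → 'R' (except ValueError) → 'J' (finally) → 'F' (after the try/except). Output: VRJF

Answer: VRJF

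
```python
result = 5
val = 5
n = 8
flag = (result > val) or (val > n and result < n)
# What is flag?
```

Trace:
`result = 5` → result = 5
`val = 5` → val = 5
`n = 8` → n = 8
`flag = (result > val) or (val > n and result < n)` → flag = False
So flag = False

Answer: False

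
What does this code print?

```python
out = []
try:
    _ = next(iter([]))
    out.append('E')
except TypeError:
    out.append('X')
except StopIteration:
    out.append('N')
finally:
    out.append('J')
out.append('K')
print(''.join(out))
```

Execution trace: 'N' (except StopIteration) → 'J' (finally) → 'K' (after the try/except). Output: NJK

Answer: NJK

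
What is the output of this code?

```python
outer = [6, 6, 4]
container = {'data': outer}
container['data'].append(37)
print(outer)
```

Key concept: dict holds reference to list.
Step by step:
`outer = [6, 6, 4]` → outer = [6, 6, 4]
`container = {'data': outer}` → container = {'data': [6, 6, 4]}
`container['data'].append(37)` → outer = [6, 6, 4, 37]; container = {'data': [6, 6, 4, 37]}
`print(outer)` → prints [6, 6, 4, 37]

Answer: [6, 6, 4, 37]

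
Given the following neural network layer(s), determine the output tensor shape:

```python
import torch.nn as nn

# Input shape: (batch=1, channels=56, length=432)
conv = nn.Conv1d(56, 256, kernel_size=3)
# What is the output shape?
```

Input: (1, 56, 432) -> Output: (1, 256, 430)

Answer: (1, 256, 430)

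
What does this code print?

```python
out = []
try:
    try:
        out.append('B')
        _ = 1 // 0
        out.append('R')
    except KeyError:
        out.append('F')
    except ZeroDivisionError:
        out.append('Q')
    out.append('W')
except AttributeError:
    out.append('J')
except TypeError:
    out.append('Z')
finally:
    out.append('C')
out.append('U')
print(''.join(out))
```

Execution trace: 'B' (inner try body) → 'Q' (inner except ZeroDivisionError) → 'W' (try body, no exception) → 'C' (finally) → 'U' (after the try/except). Output: BQWCU

Answer: BQWCU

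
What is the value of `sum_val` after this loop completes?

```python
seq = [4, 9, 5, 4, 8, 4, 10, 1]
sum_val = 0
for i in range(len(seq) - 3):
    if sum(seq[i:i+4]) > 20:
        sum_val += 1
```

Count windows with sum > 20
`sum_val` takes the values: 0 → 1 → 2 → 3 → 4 → 5

Answer: 5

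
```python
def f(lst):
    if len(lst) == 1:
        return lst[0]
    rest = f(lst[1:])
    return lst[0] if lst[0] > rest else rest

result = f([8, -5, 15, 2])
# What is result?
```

Recursive max over [8, -5, 15, 2] = 15

Answer: 15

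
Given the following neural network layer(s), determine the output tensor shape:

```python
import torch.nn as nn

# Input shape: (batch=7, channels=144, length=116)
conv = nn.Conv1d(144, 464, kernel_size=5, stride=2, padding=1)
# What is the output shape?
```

Input: (7, 144, 116) -> Output: (7, 464, 57)

Answer: (7, 464, 57)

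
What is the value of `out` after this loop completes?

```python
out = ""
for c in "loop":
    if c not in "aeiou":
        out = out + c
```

Remove vowels from 'loop'
`out` takes the values: "" → "l" → "lp"

Answer: "lp"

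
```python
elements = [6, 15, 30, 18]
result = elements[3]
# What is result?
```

Trace:
`elements = [6, 15, 30, 18]` → elements = [6, 15, 30, 18]
`result = elements[3]` → result = 18
So result = 18

Answer: 18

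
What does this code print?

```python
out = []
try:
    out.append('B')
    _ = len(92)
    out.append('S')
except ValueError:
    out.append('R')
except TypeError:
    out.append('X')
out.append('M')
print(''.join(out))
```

Execution trace: 'B' (try body) → 'X' (except TypeError) → 'M' (after the try/except). Output: BXM

Answer: BXM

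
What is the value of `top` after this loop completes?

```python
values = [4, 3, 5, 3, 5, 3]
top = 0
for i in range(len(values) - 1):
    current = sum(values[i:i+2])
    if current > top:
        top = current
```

Max sum of 2-element window in [4, 3, 5, 3, 5, 3]
`top` takes the values: 0 → 7 → 8

Answer: 8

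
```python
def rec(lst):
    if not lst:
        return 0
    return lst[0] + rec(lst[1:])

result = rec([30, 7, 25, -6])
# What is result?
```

30 + 7 + 25 + (-6) + 0 = 56

Answer: 56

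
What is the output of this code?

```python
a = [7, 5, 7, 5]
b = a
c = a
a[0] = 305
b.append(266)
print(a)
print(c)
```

Key concept: multiple aliases.
Step by step:
`a = [7, 5, 7, 5]` → a = [7, 5, 7, 5]
`b = a` → b = [7, 5, 7, 5] (same object as a)
`c = a` → c = [7, 5, 7, 5] (same object as a, b)
`a[0] = 305` → a = [305, 5, 7, 5] (same object as b, c); b = [305, 5, 7, 5] (same object as a, c); c = [305, 5, 7, 5] (same object as a, b)
`b.append(266)` → a = [305, 5, 7, 5, 266] (same object as b, c); b = [305, 5, 7, 5, 266] (same object as a, c); c = [305, 5, 7, 5, 266] (same object as a, b)
`print(a)` → prints [305, 5, 7, 5, 266]
`print(c)` → prints [305, 5, 7, 5, 266]

Answer:
[305, 5, 7, 5, 266]
[305, 5, 7, 5, 266]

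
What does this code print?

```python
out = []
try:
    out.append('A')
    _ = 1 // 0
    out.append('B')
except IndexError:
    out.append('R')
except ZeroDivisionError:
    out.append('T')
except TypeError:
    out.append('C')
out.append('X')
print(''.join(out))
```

Execution trace: 'A' (try body) → 'T' (except ZeroDivisionError) → 'X' (after the try/except). Output: ATX

Answer: ATX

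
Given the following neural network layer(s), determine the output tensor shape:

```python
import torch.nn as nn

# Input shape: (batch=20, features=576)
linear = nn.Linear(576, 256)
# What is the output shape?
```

Input: (20, 576) -> Output: (20, 256)

Answer: (20, 256)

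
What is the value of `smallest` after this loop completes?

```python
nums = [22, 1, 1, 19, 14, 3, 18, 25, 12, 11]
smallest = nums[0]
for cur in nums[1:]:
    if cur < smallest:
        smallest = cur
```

Minimum of [22, 1, 1, 19, 14, 3, 18, 25, 12, 11]
`smallest` takes the values: 22 → 1

Answer: 1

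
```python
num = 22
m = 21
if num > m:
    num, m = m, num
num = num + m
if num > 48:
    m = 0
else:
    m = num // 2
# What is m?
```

Trace:
`num = 22` → num = 22
`m = 21` → m = 21
`if num > m: ...` → num > m is True → num = 21; m = 22
`num = num + m` → num = 43
`if num > 48: ...` → num > 48 is False, take else branch → m = 21
So m = 21

Answer: 21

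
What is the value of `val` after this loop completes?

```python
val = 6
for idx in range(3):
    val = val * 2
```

Multiply by 2, 3 times: 6 * 2^3 = 48
`val` takes the values: 6 → 12 → 24 → 48

Answer: 48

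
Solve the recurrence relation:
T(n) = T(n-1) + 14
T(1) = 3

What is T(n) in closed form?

Unrolling: T(n) = T(1) + 14·(n-1) = 3 + 14(n-1) = 14n - 11.

Answer: T(n) = 14n - 11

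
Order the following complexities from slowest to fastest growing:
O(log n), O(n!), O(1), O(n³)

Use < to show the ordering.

Ordered by growth rate: O(1) < O(log n) < O(n³) < O(n!)

Answer: O(1) < O(log n) < O(n³) < O(n!)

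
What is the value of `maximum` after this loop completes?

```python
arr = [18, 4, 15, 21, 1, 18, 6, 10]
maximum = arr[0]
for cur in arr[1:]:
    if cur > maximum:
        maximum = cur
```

Maximum of [18, 4, 15, 21, 1, 18, 6, 10]
`maximum` takes the values: 18 → 21

Answer: 21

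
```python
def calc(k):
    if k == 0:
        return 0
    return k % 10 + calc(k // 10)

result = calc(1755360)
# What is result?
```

Sum of digits of 1755360: 0 + 6 + 3 + 5 + 5 + 7 + 1 = 27

Answer: 27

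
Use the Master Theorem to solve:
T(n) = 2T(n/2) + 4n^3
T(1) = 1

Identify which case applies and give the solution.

a=2, b=2, f(n)=4n^3. log_2(2) = 1. Since c=3 > 1 and the regularity condition holds (2(n/2)^3 = (2/2^3)n^3 with 2/2^3 < 1), Case 3 applies: T(n) = Θ(f(n)) = O(n^3).

Answer: O(n^3) - Case 3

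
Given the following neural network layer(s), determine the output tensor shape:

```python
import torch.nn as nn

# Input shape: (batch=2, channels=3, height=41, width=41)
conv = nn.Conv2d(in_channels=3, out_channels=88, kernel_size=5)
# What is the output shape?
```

Input: (2, 3, 41, 41) -> Output: (2, 88, 37, 37)

Answer: (2, 88, 37, 37)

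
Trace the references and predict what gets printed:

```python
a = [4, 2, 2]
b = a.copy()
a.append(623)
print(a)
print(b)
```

Key concept: list.copy() creates independent copy.
Step by step:
`a = [4, 2, 2]` → a = [4, 2, 2]
`b = a.copy()` → b = [4, 2, 2]
`a.append(623)` → a = [4, 2, 2, 623]
`print(a)` → prints [4, 2, 2, 623]
`print(b)` → prints [4, 2, 2]

Answer:
[4, 2, 2, 623]
[4, 2, 2]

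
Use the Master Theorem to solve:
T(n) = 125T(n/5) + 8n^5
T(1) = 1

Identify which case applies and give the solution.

a=125, b=5, f(n)=8n^5. log_5(125) = 3. Since c=5 > 3 and the regularity condition holds (125(n/5)^5 = (125/5^5)n^5 with 125/5^5 < 1), Case 3 applies: T(n) = Θ(f(n)) = O(n^5).

Answer: O(n^5) - Case 3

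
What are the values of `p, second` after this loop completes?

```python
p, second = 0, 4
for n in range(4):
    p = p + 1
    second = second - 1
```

p goes 0→4, second goes 4→0
`p, second` takes the values: (0, 4) → (1, 4) → (1, 3) → (2, 3) → (2, 2) → (3, 2) → (3, 1) → (4, 1) → (4, 0)

Answer: 4, 0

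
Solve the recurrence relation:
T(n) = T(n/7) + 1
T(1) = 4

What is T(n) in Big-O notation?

Each step divides n by 7 and adds 1. After log_7(n) steps we reach T(1)=4. So T(n) = 1·log_7(n) + 4 = O(log n).

Answer: O(log n)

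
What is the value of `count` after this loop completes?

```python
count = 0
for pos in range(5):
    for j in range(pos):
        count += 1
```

Triangle number: 0+1+2+...+4
`count` takes the values: 0 → 1 → 2 → 3 → 4 → 5 → 6 → 7 → 8 → 9 → 10

Answer: 10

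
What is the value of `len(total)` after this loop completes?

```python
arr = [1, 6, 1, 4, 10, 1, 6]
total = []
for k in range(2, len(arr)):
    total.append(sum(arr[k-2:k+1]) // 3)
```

Number of 3-element averages
`total` takes the values: [] → [2] → [2, 3] → [2, 3, 5] → [2, 3, 5, 5] → [2, 3, 5, 5, 5]
So `len(total)` = 5

Answer: 5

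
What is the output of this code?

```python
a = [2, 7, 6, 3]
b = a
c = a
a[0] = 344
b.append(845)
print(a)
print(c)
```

Key concept: multiple aliases.
Step by step:
`a = [2, 7, 6, 3]` → a = [2, 7, 6, 3]
`b = a` → b = [2, 7, 6, 3] (same object as a)
`c = a` → c = [2, 7, 6, 3] (same object as a, b)
`a[0] = 344` → a = [344, 7, 6, 3] (same object as b, c); b = [344, 7, 6, 3] (same object as a, c); c = [344, 7, 6, 3] (same object as a, b)
`b.append(845)` → a = [344, 7, 6, 3, 845] (same object as b, c); b = [344, 7, 6, 3, 845] (same object as a, c); c = [344, 7, 6, 3, 845] (same object as a, b)
`print(a)` → prints [344, 7, 6, 3, 845]
`print(c)` → prints [344, 7, 6, 3, 845]

Answer:
[344, 7, 6, 3, 845]
[344, 7, 6, 3, 845]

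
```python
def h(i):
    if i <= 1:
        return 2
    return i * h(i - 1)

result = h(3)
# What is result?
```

h(3) = 3 * 2 * 2 = 12

Answer: 12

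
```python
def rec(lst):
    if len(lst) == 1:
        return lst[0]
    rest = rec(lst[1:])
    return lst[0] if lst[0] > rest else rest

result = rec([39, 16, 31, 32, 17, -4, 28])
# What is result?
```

Recursive max over [39, 16, 31, 32, 17, -4, 28] = 39

Answer: 39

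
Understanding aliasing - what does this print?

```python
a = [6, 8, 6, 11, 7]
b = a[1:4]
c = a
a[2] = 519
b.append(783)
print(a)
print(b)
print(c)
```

Key concept: slice vs alias.
Step by step:
`a = [6, 8, 6, 11, 7]` → a = [6, 8, 6, 11, 7]
`b = a[1:4]` → b = [8, 6, 11]
`c = a` → c = [6, 8, 6, 11, 7] (same object as a)
`a[2] = 519` → a = [6, 8, 519, 11, 7] (same object as c); c = [6, 8, 519, 11, 7] (same object as a)
`b.append(783)` → b = [8, 6, 11, 783]
`print(a)` → prints [6, 8, 519, 11, 7]
`print(b)` → prints [8, 6, 11, 783]
`print(c)` → prints [6, 8, 519, 11, 7]

Answer:
[6, 8, 519, 11, 7]
[8, 6, 11, 783]
[6, 8, 519, 11, 7]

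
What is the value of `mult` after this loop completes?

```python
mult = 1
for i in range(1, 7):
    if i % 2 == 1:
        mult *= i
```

Product of odd numbers 1 to 6
`mult` takes the values: 1 → 3 → 15

Answer: 15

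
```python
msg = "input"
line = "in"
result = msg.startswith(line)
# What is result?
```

Trace:
`msg = "input"` → msg = 'input'
`line = "in"` → line = 'in'
`result = msg.startswith(line)` → result = True
So result = True

Answer: True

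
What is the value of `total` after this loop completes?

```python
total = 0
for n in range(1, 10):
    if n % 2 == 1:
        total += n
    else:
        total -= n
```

Add odd, subtract even
`total` takes the values: 0 → 1 → -1 → 2 → -2 → 3 → -3 → 4 → -4 → 5

Answer: 5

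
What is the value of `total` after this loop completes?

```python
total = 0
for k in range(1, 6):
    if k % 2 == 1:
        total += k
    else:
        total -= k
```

Add odd, subtract even
`total` takes the values: 0 → 1 → -1 → 2 → -2 → 3

Answer: 3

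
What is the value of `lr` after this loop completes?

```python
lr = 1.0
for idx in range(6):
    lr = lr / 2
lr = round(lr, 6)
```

Halving LR 6 times: 1 / 2^6
`lr` takes the values: 1.0 → 0.5 → 0.25 → 0.125 → 0.0625 → 0.03125 → 0.015625

Answer: 0.015625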